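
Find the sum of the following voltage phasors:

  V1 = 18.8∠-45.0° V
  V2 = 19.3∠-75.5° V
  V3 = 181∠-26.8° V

Step 1 — Convert each phasor to rectangular form:
  V1 = 18.8·(cos(-45.0°) + j·sin(-45.0°)) = 13.29 - j13.29 V
  V2 = 19.3·(cos(-75.5°) + j·sin(-75.5°)) = 4.832 - j18.69 V
  V3 = 181·(cos(-26.8°) + j·sin(-26.8°)) = 161.6 - j81.61 V
Step 2 — Sum components: V_total = 179.7 - j113.6 V.
Step 3 — Convert to polar: |V_total| = 212.6 V, ∠V_total = -32.3°.

V_total = 212.6∠-32.3° V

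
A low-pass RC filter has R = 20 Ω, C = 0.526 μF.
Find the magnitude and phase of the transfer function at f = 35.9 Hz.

Step 1 — Angular frequency: ω = 2π·35.9 = 225.6 rad/s.
Step 2 — Transfer function: H(jω) = 1/(1 + jωRC).
Step 3 — Denominator: 1 + jωRC = 1 + j·225.6·20·5.26e-07 = 1 + j0.002373.
Step 4 — H = 1 - j0.002373.
Step 5 — Magnitude: |H| = 1 (-0.0 dB); phase: φ = -0.1°.

|H| = 1 (-0.0 dB), φ = -0.1°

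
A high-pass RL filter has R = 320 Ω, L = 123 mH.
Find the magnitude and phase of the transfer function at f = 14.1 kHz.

Step 1 — Angular frequency: ω = 2π·1.41e+04 = 8.859e+04 rad/s.
Step 2 — Transfer function: H(jω) = jωL/(R + jωL).
Step 3 — Numerator jωL = j·1.09e+04; denominator R + jωL = 320 + j1.09e+04.
Step 4 — H = 0.9991 + j0.02934.
Step 5 — Magnitude: |H| = 0.9996 (-0.0 dB); phase: φ = 1.7°.

|H| = 0.9996 (-0.0 dB), φ = 1.7°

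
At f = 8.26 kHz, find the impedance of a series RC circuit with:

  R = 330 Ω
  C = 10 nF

Step 1 — Angular frequency: ω = 2π·f = 2π·8260 = 5.19e+04 rad/s.
Step 2 — Component impedances:
  R: Z = R = 330 Ω
  C: Z = 1/(jωC) = -j/(ω·C) = 0 - j1927 Ω
Step 3 — Series combination: Z_total = R + C = 330 - j1927 Ω = 1955∠-80.3° Ω.

Z = 330 - j1927 Ω = 1955∠-80.3° Ω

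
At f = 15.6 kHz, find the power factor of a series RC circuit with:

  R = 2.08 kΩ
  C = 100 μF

Step 1 — Angular frequency: ω = 2π·f = 2π·1.56e+04 = 9.802e+04 rad/s.
Step 2 — Component impedances:
  R: Z = R = 2080 Ω
  C: Z = 1/(jωC) = -j/(ω·C) = 0 - j0.102 Ω
Step 3 — Series combination: Z_total = R + C = 2080 - j0.102 Ω = 2080∠-0.0° Ω.
Step 4 — Power factor: PF = cos(φ) = Re(Z)/|Z| = 2080/2080 = 1.
Step 5 — Type: Im(Z) = -0.102 ⇒ leading (phase φ = -0.0°).

PF = 1 (leading, φ = -0.0°)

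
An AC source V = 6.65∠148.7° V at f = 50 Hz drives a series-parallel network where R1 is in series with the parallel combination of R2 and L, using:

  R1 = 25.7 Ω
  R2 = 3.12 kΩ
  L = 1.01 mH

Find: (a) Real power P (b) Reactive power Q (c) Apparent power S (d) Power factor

Step 1 — Angular frequency: ω = 2π·f = 2π·50 = 314.2 rad/s.
Step 2 — Component impedances:
  R1: Z = R = 25.7 Ω
  R2: Z = R = 3120 Ω
  L: Z = jωL = j·314.2·0.00101 = 0 + j0.3173 Ω
Step 3 — Parallel branch: R2 || L = 1/(1/R2 + 1/L) = 3.227e-05 + j0.3173 Ω.
Step 4 — Series with R1: Z_total = R1 + (R2 || L) = 25.7 + j0.3173 Ω = 25.7∠0.7° Ω.
Step 5 — Source phasor: V = 6.65∠148.7° V = -5.682 + j3.455 V.
Step 6 — Current: I = V / Z = -0.2194 + j0.1371 A = 0.2587∠148.0° A.
Step 7 — Complex power: S = V·I* = 1.72 + j0.02124 VA.
Step 8 — Real power: P = Re(S) = 1.72 W.
Step 9 — Reactive power: Q = Im(S) = 0.02124 VAR.
Step 10 — Apparent power: |S| = 1.721 VA.
Step 11 — Power factor: PF = P/|S| = 0.9999 (lagging).

(a) P = 1.72 W  (b) Q = 0.02124 VAR  (c) S = 1.721 VA  (d) PF = 0.9999 (lagging)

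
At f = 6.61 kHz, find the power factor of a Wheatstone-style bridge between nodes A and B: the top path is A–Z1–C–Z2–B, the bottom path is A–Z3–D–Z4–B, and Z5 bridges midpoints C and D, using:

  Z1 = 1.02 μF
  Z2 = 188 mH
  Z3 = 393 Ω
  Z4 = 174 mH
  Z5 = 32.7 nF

Step 1 — Angular frequency: ω = 2π·f = 2π·6610 = 4.153e+04 rad/s.
Step 2 — Component impedances:
  Z1: Z = 1/(jωC) = -j/(ω·C) = 0 - j23.61 Ω
  Z2: Z = jωL = j·4.153e+04·0.188 = 0 + j7808 Ω
  Z3: Z = R = 393 Ω
  Z4: Z = jωL = j·4.153e+04·0.174 = 0 + j7227 Ω
  Z5: Z = 1/(jωC) = -j/(ω·C) = 0 - j736.3 Ω
Step 3 — Bridge requires nodal analysis (the Z5 bridge couples midpoints C and D, so the two paths cannot be reduced to a simple series/parallel combination). Setting node B to ground and injecting 1 A at node A, the 3-node admittance system at A, C, D solves to V_A = Z_AB = 90.04 + j3703 Ω = 3704∠88.6° Ω.
Step 4 — Power factor: PF = cos(φ) = Re(Z)/|Z| = 90.036/3704.5 = 0.0243.
Step 5 — Type: Im(Z) = 3703 ⇒ lagging (phase φ = 88.6°).

PF = 0.0243 (lagging, φ = 88.6°)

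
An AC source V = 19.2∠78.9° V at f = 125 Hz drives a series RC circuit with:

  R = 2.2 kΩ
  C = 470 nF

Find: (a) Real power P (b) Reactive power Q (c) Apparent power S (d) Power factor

Step 1 — Angular frequency: ω = 2π·f = 2π·125 = 785.4 rad/s.
Step 2 — Component impedances:
  R: Z = R = 2200 Ω
  C: Z = 1/(jωC) = -j/(ω·C) = 0 - j2709 Ω
Step 3 — Series combination: Z_total = R + C = 2200 - j2709 Ω = 3490∠-50.9° Ω.
Step 4 — Source phasor: V = 19.2∠78.9° V = 3.696 + j18.84 V.
Step 5 — Current: I = V / Z = -0.003523 + j0.004226 A = 0.005502∠129.8° A.
Step 6 — Complex power: S = V·I* = 0.06659 - j0.082 VA.
Step 7 — Real power: P = Re(S) = 0.06659 W.
Step 8 — Reactive power: Q = Im(S) = -0.082 VAR.
Step 9 — Apparent power: |S| = 0.1056 VA.
Step 10 — Power factor: PF = P/|S| = 0.6304 (leading).

(a) P = 0.06659 W  (b) Q = -0.082 VAR  (c) S = 0.1056 VA  (d) PF = 0.6304 (leading)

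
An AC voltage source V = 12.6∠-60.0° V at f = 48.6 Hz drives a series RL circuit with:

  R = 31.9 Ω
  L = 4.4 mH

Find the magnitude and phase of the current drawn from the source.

Step 1 — Angular frequency: ω = 2π·f = 2π·48.6 = 305.4 rad/s.
Step 2 — Component impedances:
  R: Z = R = 31.9 Ω
  L: Z = jωL = j·305.4·0.0044 = 0 + j1.344 Ω
Step 3 — Series combination: Z_total = R + L = 31.9 + j1.344 Ω = 31.93∠2.4° Ω.
Step 4 — Source phasor: V = 12.6∠-60.0° V = 6.3 - j10.91 V.
Step 5 — Ohm's law: I = V / Z_total = (6.3 - j10.91) / (31.9 + j1.344) = 0.1828 - j0.3498 A.
Step 6 — Convert to polar: |I| = 0.3946 A, ∠I = -62.4°.

I = 0.3946∠-62.4° A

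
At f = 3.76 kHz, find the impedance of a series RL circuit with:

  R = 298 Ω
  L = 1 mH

Step 1 — Angular frequency: ω = 2π·f = 2π·3760 = 2.362e+04 rad/s.
Step 2 — Component impedances:
  R: Z = R = 298 Ω
  L: Z = jωL = j·2.362e+04·0.001 = 0 + j23.62 Ω
Step 3 — Series combination: Z_total = R + L = 298 + j23.62 Ω = 298.9∠4.5° Ω.

Z = 298 + j23.62 Ω = 298.9∠4.5° Ω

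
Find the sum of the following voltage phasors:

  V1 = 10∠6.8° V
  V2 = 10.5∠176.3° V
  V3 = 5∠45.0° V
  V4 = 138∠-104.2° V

Step 1 — Convert each phasor to rectangular form:
  V1 = 10·(cos(6.8°) + j·sin(6.8°)) = 9.93 + j1.184 V
  V2 = 10.5·(cos(176.3°) + j·sin(176.3°)) = -10.48 + j0.6776 V
  V3 = 5·(cos(45.0°) + j·sin(45.0°)) = 3.536 + j3.536 V
  V4 = 138·(cos(-104.2°) + j·sin(-104.2°)) = -33.85 - j133.8 V
Step 2 — Sum components: V_total = -30.87 - j128.4 V.
Step 3 — Convert to polar: |V_total| = 132 V, ∠V_total = -103.5°.

V_total = 132∠-103.5° V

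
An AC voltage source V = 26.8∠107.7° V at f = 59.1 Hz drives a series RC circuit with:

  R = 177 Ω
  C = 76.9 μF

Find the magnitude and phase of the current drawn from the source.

Step 1 — Angular frequency: ω = 2π·f = 2π·59.1 = 371.3 rad/s.
Step 2 — Component impedances:
  R: Z = R = 177 Ω
  C: Z = 1/(jωC) = -j/(ω·C) = 0 - j35.02 Ω
Step 3 — Series combination: Z_total = R + C = 177 - j35.02 Ω = 180.4∠-11.2° Ω.
Step 4 — Source phasor: V = 26.8∠107.7° V = -8.148 + j25.53 V.
Step 5 — Ohm's law: I = V / Z_total = (-8.148 + j25.53) / (177 - j35.02) = -0.07176 + j0.13 A.
Step 6 — Convert to polar: |I| = 0.1485 A, ∠I = 118.9°.

I = 0.1485∠118.9° A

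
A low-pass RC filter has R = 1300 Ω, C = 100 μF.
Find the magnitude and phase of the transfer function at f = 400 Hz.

Step 1 — Angular frequency: ω = 2π·400 = 2513 rad/s.
Step 2 — Transfer function: H(jω) = 1/(1 + jωRC).
Step 3 — Denominator: 1 + jωRC = 1 + j·2513·1300·0.0001 = 1 + j326.7.
Step 4 — H = 9.368e-06 - j0.003061.
Step 5 — Magnitude: |H| = 0.003061 (-50.3 dB); phase: φ = -89.8°.

|H| = 0.003061 (-50.3 dB), φ = -89.8°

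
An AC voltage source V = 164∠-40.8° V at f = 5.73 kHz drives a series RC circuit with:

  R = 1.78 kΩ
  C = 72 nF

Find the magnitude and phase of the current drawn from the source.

Step 1 — Angular frequency: ω = 2π·f = 2π·5730 = 3.6e+04 rad/s.
Step 2 — Component impedances:
  R: Z = R = 1780 Ω
  C: Z = 1/(jωC) = -j/(ω·C) = 0 - j385.8 Ω
Step 3 — Series combination: Z_total = R + C = 1780 - j385.8 Ω = 1821∠-12.2° Ω.
Step 4 — Source phasor: V = 164∠-40.8° V = 124.1 - j107.2 V.
Step 5 — Ohm's law: I = V / Z_total = (124.1 - j107.2) / (1780 - j385.8) = 0.07908 - j0.04306 A.
Step 6 — Convert to polar: |I| = 0.09004 A, ∠I = -28.6°.

I = 0.09004∠-28.6° A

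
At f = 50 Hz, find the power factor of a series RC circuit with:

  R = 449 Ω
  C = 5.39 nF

Step 1 — Angular frequency: ω = 2π·f = 2π·50 = 314.2 rad/s.
Step 2 — Component impedances:
  R: Z = R = 449 Ω
  C: Z = 1/(jωC) = -j/(ω·C) = 0 - j5.906e+05 Ω
Step 3 — Series combination: Z_total = R + C = 449 - j5.906e+05 Ω = 5.906e+05∠-90.0° Ω.
Step 4 — Power factor: PF = cos(φ) = Re(Z)/|Z| = 449/5.9056e+05 = 0.0007603.
Step 5 — Type: Im(Z) = -5.906e+05 ⇒ leading (phase φ = -90.0°).

PF = 0.0007603 (leading, φ = -90.0°)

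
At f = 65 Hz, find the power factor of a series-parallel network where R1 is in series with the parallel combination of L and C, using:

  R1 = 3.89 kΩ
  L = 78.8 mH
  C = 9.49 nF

Step 1 — Angular frequency: ω = 2π·f = 2π·65 = 408.4 rad/s.
Step 2 — Component impedances:
  R1: Z = R = 3890 Ω
  L: Z = jωL = j·408.4·0.0788 = 0 + j32.18 Ω
  C: Z = 1/(jωC) = -j/(ω·C) = 0 - j2.58e+05 Ω
Step 3 — Parallel branch: L || C = 1/(1/L + 1/C) = 0 + j32.19 Ω.
Step 4 — Series with R1: Z_total = R1 + (L || C) = 3890 + j32.19 Ω = 3890∠0.5° Ω.
Step 5 — Power factor: PF = cos(φ) = Re(Z)/|Z| = 3890/3890 = 1.
Step 6 — Type: Im(Z) = 32.19 ⇒ lagging (phase φ = 0.5°).

PF = 1 (lagging, φ = 0.5°)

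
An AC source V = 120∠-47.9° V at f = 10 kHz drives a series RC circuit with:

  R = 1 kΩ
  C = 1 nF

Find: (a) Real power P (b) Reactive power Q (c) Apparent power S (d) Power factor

Step 1 — Angular frequency: ω = 2π·f = 2π·1e+04 = 6.283e+04 rad/s.
Step 2 — Component impedances:
  R: Z = R = 1000 Ω
  C: Z = 1/(jωC) = -j/(ω·C) = 0 - j1.592e+04 Ω
Step 3 — Series combination: Z_total = R + C = 1000 - j1.592e+04 Ω = 1.595e+04∠-86.4° Ω.
Step 4 — Source phasor: V = 120∠-47.9° V = 80.45 - j89.04 V.
Step 5 — Current: I = V / Z = 0.005889 + j0.004685 A = 0.007525∠38.5° A.
Step 6 — Complex power: S = V·I* = 0.05663 - j0.9012 VA.
Step 7 — Real power: P = Re(S) = 0.05663 W.
Step 8 — Reactive power: Q = Im(S) = -0.9012 VAR.
Step 9 — Apparent power: |S| = 0.903 VA.
Step 10 — Power factor: PF = P/|S| = 0.06271 (leading).

(a) P = 0.05663 W  (b) Q = -0.9012 VAR  (c) S = 0.903 VA  (d) PF = 0.06271 (leading)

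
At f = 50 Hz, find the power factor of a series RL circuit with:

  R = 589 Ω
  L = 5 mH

Step 1 — Angular frequency: ω = 2π·f = 2π·50 = 314.2 rad/s.
Step 2 — Component impedances:
  R: Z = R = 589 Ω
  L: Z = jωL = j·314.2·0.005 = 0 + j1.571 Ω
Step 3 — Series combination: Z_total = R + L = 589 + j1.571 Ω = 589∠0.2° Ω.
Step 4 — Power factor: PF = cos(φ) = Re(Z)/|Z| = 589/589 = 1.
Step 5 — Type: Im(Z) = 1.571 ⇒ lagging (phase φ = 0.2°).

PF = 1 (lagging, φ = 0.2°)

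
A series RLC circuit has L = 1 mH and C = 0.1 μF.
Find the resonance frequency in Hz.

Step 1 — Resonance condition Im(Z)=0 gives ω₀ = 1/√(LC).
Step 2 — ω₀ = 1/√(0.001·1e-07) = 1e+05 rad/s.
Step 3 — f₀ = ω₀/(2π) = 1.592e+04 Hz.

f₀ = 1.592e+04 Hz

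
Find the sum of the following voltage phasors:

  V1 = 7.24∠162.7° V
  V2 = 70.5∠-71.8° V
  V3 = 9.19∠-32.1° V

Step 1 — Convert each phasor to rectangular form:
  V1 = 7.24·(cos(162.7°) + j·sin(162.7°)) = -6.912 + j2.153 V
  V2 = 70.5·(cos(-71.8°) + j·sin(-71.8°)) = 22.02 - j66.97 V
  V3 = 9.19·(cos(-32.1°) + j·sin(-32.1°)) = 7.785 - j4.884 V
Step 2 — Sum components: V_total = 22.89 - j69.7 V.
Step 3 — Convert to polar: |V_total| = 73.37 V, ∠V_total = -71.8°.

V_total = 73.37∠-71.8° V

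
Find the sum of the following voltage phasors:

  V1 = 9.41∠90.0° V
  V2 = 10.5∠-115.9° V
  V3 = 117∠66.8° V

Step 1 — Convert each phasor to rectangular form:
  V1 = 9.41·(cos(90.0°) + j·sin(90.0°)) = 0 + j9.41 V
  V2 = 10.5·(cos(-115.9°) + j·sin(-115.9°)) = -4.586 - j9.445 V
  V3 = 117·(cos(66.8°) + j·sin(66.8°)) = 46.09 + j107.5 V
Step 2 — Sum components: V_total = 41.5 + j107.5 V.
Step 3 — Convert to polar: |V_total| = 115.2 V, ∠V_total = 68.9°.

V_total = 115.2∠68.9° V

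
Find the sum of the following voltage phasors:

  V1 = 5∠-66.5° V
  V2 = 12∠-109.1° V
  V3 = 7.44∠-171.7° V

Step 1 — Convert each phasor to rectangular form:
  V1 = 5·(cos(-66.5°) + j·sin(-66.5°)) = 1.994 - j4.585 V
  V2 = 12·(cos(-109.1°) + j·sin(-109.1°)) = -3.927 - j11.34 V
  V3 = 7.44·(cos(-171.7°) + j·sin(-171.7°)) = -7.362 - j1.074 V
Step 2 — Sum components: V_total = -9.295 - j17 V.
Step 3 — Convert to polar: |V_total| = 19.37 V, ∠V_total = -118.7°.

V_total = 19.37∠-118.7° V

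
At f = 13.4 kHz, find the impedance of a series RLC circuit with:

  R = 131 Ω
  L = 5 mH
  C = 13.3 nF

Step 1 — Angular frequency: ω = 2π·f = 2π·1.34e+04 = 8.419e+04 rad/s.
Step 2 — Component impedances:
  R: Z = R = 131 Ω
  L: Z = jωL = j·8.419e+04·0.005 = 0 + j421 Ω
  C: Z = 1/(jωC) = -j/(ω·C) = 0 - j893 Ω
Step 3 — Series combination: Z_total = R + L + C = 131 - j472.1 Ω = 489.9∠-74.5° Ω.

Z = 131 - j472.1 Ω = 489.9∠-74.5° Ω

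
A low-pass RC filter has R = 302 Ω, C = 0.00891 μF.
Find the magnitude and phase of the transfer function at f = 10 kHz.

Step 1 — Angular frequency: ω = 2π·1e+04 = 6.283e+04 rad/s.
Step 2 — Transfer function: H(jω) = 1/(1 + jωRC).
Step 3 — Denominator: 1 + jωRC = 1 + j·6.283e+04·302·8.91e-09 = 1 + j0.1691.
Step 4 — H = 0.9722 - j0.1644.
Step 5 — Magnitude: |H| = 0.986 (-0.1 dB); phase: φ = -9.6°.

|H| = 0.986 (-0.1 dB), φ = -9.6°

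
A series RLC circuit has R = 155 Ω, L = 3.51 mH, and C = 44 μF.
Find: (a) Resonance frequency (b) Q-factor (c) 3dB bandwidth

Step 1 — Resonance: ω₀ = 1/√(LC) = 1/√(0.00351·4.4e-05) = 2545 rad/s.
Step 2 — f₀ = ω₀/(2π) = 405 Hz.
Step 3 — Series Q: Q = ω₀L/R = 2545·0.00351/155 = 0.05762.
Step 4 — Bandwidth: Δω = ω₀/Q = 4.416e+04 rad/s; BW = Δω/(2π) = 7028 Hz.

(a) f₀ = 405 Hz  (b) Q = 0.05762  (c) BW = 7028 Hz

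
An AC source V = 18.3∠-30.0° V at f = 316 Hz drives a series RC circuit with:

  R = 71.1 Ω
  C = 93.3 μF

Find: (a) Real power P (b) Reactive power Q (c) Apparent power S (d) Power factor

Step 1 — Angular frequency: ω = 2π·f = 2π·316 = 1985 rad/s.
Step 2 — Component impedances:
  R: Z = R = 71.1 Ω
  C: Z = 1/(jωC) = -j/(ω·C) = 0 - j5.398 Ω
Step 3 — Series combination: Z_total = R + C = 71.1 - j5.398 Ω = 71.3∠-4.3° Ω.
Step 4 — Source phasor: V = 18.3∠-30.0° V = 15.85 - j9.15 V.
Step 5 — Current: I = V / Z = 0.2313 - j0.1111 A = 0.2566∠-25.7° A.
Step 6 — Complex power: S = V·I* = 4.683 - j0.3556 VA.
Step 7 — Real power: P = Re(S) = 4.683 W.
Step 8 — Reactive power: Q = Im(S) = -0.3556 VAR.
Step 9 — Apparent power: |S| = 4.697 VA.
Step 10 — Power factor: PF = P/|S| = 0.9971 (leading).

(a) P = 4.683 W  (b) Q = -0.3556 VAR  (c) S = 4.697 VA  (d) PF = 0.9971 (leading)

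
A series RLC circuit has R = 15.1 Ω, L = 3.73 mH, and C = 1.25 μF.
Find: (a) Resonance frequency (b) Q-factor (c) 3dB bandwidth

Step 1 — Resonance: ω₀ = 1/√(LC) = 1/√(0.00373·1.25e-06) = 1.465e+04 rad/s.
Step 2 — f₀ = ω₀/(2π) = 2331 Hz.
Step 3 — Series Q: Q = ω₀L/R = 1.465e+04·0.00373/15.1 = 3.618.
Step 4 — Bandwidth: Δω = ω₀/Q = 4048 rad/s; BW = Δω/(2π) = 644.3 Hz.

(a) f₀ = 2331 Hz  (b) Q = 3.618  (c) BW = 644.3 Hz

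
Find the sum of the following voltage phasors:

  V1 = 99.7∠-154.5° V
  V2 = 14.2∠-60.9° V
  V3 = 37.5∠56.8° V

Step 1 — Convert each phasor to rectangular form:
  V1 = 99.7·(cos(-154.5°) + j·sin(-154.5°)) = -89.99 - j42.92 V
  V2 = 14.2·(cos(-60.9°) + j·sin(-60.9°)) = 6.906 - j12.41 V
  V3 = 37.5·(cos(56.8°) + j·sin(56.8°)) = 20.53 + j31.38 V
Step 2 — Sum components: V_total = -62.55 - j23.95 V.
Step 3 — Convert to polar: |V_total| = 66.98 V, ∠V_total = -159.0°.

V_total = 66.98∠-159.0° V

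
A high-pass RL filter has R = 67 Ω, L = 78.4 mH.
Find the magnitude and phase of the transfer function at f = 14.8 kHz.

Step 1 — Angular frequency: ω = 2π·1.48e+04 = 9.299e+04 rad/s.
Step 2 — Transfer function: H(jω) = jωL/(R + jωL).
Step 3 — Numerator jωL = j·7291; denominator R + jωL = 67 + j7291.
Step 4 — H = 0.9999 + j0.009189.
Step 5 — Magnitude: |H| = 1 (-0.0 dB); phase: φ = 0.5°.

|H| = 1 (-0.0 dB), φ = 0.5°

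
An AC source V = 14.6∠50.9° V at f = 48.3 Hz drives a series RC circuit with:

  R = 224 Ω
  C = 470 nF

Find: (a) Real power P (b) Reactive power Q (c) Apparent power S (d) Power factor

Step 1 — Angular frequency: ω = 2π·f = 2π·48.3 = 303.5 rad/s.
Step 2 — Component impedances:
  R: Z = R = 224 Ω
  C: Z = 1/(jωC) = -j/(ω·C) = 0 - j7011 Ω
Step 3 — Series combination: Z_total = R + C = 224 - j7011 Ω = 7014∠-88.2° Ω.
Step 4 — Source phasor: V = 14.6∠50.9° V = 9.208 + j11.33 V.
Step 5 — Current: I = V / Z = -0.001573 + j0.001364 A = 0.002081∠139.1° A.
Step 6 — Complex power: S = V·I* = 0.0009704 - j0.03037 VA.
Step 7 — Real power: P = Re(S) = 0.0009704 W.
Step 8 — Reactive power: Q = Im(S) = -0.03037 VAR.
Step 9 — Apparent power: |S| = 0.03039 VA.
Step 10 — Power factor: PF = P/|S| = 0.03193 (leading).

(a) P = 0.0009704 W  (b) Q = -0.03037 VAR  (c) S = 0.03039 VA  (d) PF = 0.03193 (leading)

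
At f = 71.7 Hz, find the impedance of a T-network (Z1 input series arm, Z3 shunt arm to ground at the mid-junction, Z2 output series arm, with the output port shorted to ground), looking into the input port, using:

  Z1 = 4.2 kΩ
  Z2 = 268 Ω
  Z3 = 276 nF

Step 1 — Angular frequency: ω = 2π·f = 2π·71.7 = 450.5 rad/s.
Step 2 — Component impedances:
  Z1: Z = R = 4200 Ω
  Z2: Z = R = 268 Ω
  Z3: Z = 1/(jωC) = -j/(ω·C) = 0 - j8043 Ω
Step 3 — With the output port shorted to ground, the output series arm Z2 runs from the junction to ground; the shunt arm Z3 also runs from the junction to ground. They appear in parallel: Z3 || Z2 = 267.7 - j8.921 Ω.
Step 4 — Series with input arm Z1: Z_in = Z1 + (Z3 || Z2) = 4468 - j8.921 Ω = 4468∠-0.1° Ω.

Z = 4468 - j8.921 Ω = 4468∠-0.1° Ω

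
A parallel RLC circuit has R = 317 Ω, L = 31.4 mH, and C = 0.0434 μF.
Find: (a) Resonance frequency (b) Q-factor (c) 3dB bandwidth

Step 1 — Resonance: ω₀ = 1/√(LC) = 1/√(0.0314·4.34e-08) = 2.709e+04 rad/s.
Step 2 — f₀ = ω₀/(2π) = 4311 Hz.
Step 3 — Parallel Q: Q = R/(ω₀L) = 317/(2.709e+04·0.0314) = 0.3727.
Step 4 — Bandwidth: Δω = ω₀/Q = 7.269e+04 rad/s; BW = Δω/(2π) = 1.157e+04 Hz.

(a) f₀ = 4311 Hz  (b) Q = 0.3727  (c) BW = 1.157e+04 Hz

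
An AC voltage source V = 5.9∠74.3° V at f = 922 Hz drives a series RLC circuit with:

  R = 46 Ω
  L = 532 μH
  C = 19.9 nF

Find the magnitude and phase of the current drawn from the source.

Step 1 — Angular frequency: ω = 2π·f = 2π·922 = 5793 rad/s.
Step 2 — Component impedances:
  R: Z = R = 46 Ω
  L: Z = jωL = j·5793·0.000532 = 0 + j3.082 Ω
  C: Z = 1/(jωC) = -j/(ω·C) = 0 - j8674 Ω
Step 3 — Series combination: Z_total = R + L + C = 46 - j8671 Ω = 8671∠-89.7° Ω.
Step 4 — Source phasor: V = 5.9∠74.3° V = 1.597 + j5.68 V.
Step 5 — Ohm's law: I = V / Z_total = (1.597 + j5.68) / (46 - j8671) = -0.000654 + j0.0001876 A.
Step 6 — Convert to polar: |I| = 0.0006804 A, ∠I = 164.0°.

I = 0.0006804∠164.0° A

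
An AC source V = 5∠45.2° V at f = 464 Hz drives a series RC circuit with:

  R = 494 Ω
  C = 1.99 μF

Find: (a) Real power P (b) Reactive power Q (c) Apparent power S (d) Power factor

Step 1 — Angular frequency: ω = 2π·f = 2π·464 = 2915 rad/s.
Step 2 — Component impedances:
  R: Z = R = 494 Ω
  C: Z = 1/(jωC) = -j/(ω·C) = 0 - j172.4 Ω
Step 3 — Series combination: Z_total = R + C = 494 - j172.4 Ω = 523.2∠-19.2° Ω.
Step 4 — Source phasor: V = 5∠45.2° V = 3.523 + j3.548 V.
Step 5 — Current: I = V / Z = 0.004124 + j0.008621 A = 0.009556∠64.4° A.
Step 6 — Complex power: S = V·I* = 0.04511 - j0.01574 VA.
Step 7 — Real power: P = Re(S) = 0.04511 W.
Step 8 — Reactive power: Q = Im(S) = -0.01574 VAR.
Step 9 — Apparent power: |S| = 0.04778 VA.
Step 10 — Power factor: PF = P/|S| = 0.9442 (leading).

(a) P = 0.04511 W  (b) Q = -0.01574 VAR  (c) S = 0.04778 VA  (d) PF = 0.9442 (leading)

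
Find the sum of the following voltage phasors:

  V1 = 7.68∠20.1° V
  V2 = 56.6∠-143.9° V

Step 1 — Convert each phasor to rectangular form:
  V1 = 7.68·(cos(20.1°) + j·sin(20.1°)) = 7.212 + j2.639 V
  V2 = 56.6·(cos(-143.9°) + j·sin(-143.9°)) = -45.73 - j33.35 V
Step 2 — Sum components: V_total = -38.52 - j30.71 V.
Step 3 — Convert to polar: |V_total| = 49.26 V, ∠V_total = -141.4°.

V_total = 49.26∠-141.4° V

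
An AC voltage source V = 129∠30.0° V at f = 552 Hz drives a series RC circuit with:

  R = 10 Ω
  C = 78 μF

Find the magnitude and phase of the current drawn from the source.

Step 1 — Angular frequency: ω = 2π·f = 2π·552 = 3468 rad/s.
Step 2 — Component impedances:
  R: Z = R = 10 Ω
  C: Z = 1/(jωC) = -j/(ω·C) = 0 - j3.696 Ω
Step 3 — Series combination: Z_total = R + C = 10 - j3.696 Ω = 10.66∠-20.3° Ω.
Step 4 — Source phasor: V = 129∠30.0° V = 111.7 + j64.5 V.
Step 5 — Ohm's law: I = V / Z_total = (111.7 + j64.5) / (10 - j3.696) = 7.731 + j9.308 A.
Step 6 — Convert to polar: |I| = 12.1 A, ∠I = 50.3°.

I = 12.1∠50.3° A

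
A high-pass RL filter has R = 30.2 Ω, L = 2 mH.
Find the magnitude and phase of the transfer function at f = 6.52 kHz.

Step 1 — Angular frequency: ω = 2π·6520 = 4.097e+04 rad/s.
Step 2 — Transfer function: H(jω) = jωL/(R + jωL).
Step 3 — Numerator jωL = j·81.93; denominator R + jωL = 30.2 + j81.93.
Step 4 — H = 0.8804 + j0.3245.
Step 5 — Magnitude: |H| = 0.9383 (-0.6 dB); phase: φ = 20.2°.

|H| = 0.9383 (-0.6 dB), φ = 20.2°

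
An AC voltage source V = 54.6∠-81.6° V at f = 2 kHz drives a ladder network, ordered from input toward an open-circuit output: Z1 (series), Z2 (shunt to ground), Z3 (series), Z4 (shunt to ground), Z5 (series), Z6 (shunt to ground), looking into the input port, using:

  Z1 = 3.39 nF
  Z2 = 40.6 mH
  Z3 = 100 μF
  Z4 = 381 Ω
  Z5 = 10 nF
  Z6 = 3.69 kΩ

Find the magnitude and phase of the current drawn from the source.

Step 1 — Angular frequency: ω = 2π·f = 2π·2000 = 1.257e+04 rad/s.
Step 2 — Component impedances:
  Z1: Z = 1/(jωC) = -j/(ω·C) = 0 - j2.347e+04 Ω
  Z2: Z = jωL = j·1.257e+04·0.0406 = 0 + j510.2 Ω
  Z3: Z = 1/(jωC) = -j/(ω·C) = 0 - j0.7958 Ω
  Z4: Z = R = 381 Ω
  Z5: Z = 1/(jωC) = -j/(ω·C) = 0 - j7958 Ω
  Z6: Z = R = 3690 Ω
Step 3 — Ladder network (open output): work backward from the far end, alternating series and parallel combinations. Z_in = 252.9 - j2.33e+04 Ω = 2.33e+04∠-89.4° Ω.
Step 4 — Source phasor: V = 54.6∠-81.6° V = 7.976 - j54.01 V.
Step 5 — Ohm's law: I = V / Z_total = (7.976 - j54.01) / (252.9 - j2.33e+04) = 0.002322 + j0.0003171 A.
Step 6 — Convert to polar: |I| = 0.002343 A, ∠I = 7.8°.

I = 0.002343∠7.8° A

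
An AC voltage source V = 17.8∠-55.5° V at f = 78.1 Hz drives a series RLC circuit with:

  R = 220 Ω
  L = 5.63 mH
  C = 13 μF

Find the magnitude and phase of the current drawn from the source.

Step 1 — Angular frequency: ω = 2π·f = 2π·78.1 = 490.7 rad/s.
Step 2 — Component impedances:
  R: Z = R = 220 Ω
  L: Z = jωL = j·490.7·0.00563 = 0 + j2.763 Ω
  C: Z = 1/(jωC) = -j/(ω·C) = 0 - j156.8 Ω
Step 3 — Series combination: Z_total = R + L + C = 220 - j154 Ω = 268.5∠-35.0° Ω.
Step 4 — Source phasor: V = 17.8∠-55.5° V = 10.08 - j14.67 V.
Step 5 — Ohm's law: I = V / Z_total = (10.08 - j14.67) / (220 - j154) = 0.06208 - j0.02322 A.
Step 6 — Convert to polar: |I| = 0.06628 A, ∠I = -20.5°.

I = 0.06628∠-20.5° A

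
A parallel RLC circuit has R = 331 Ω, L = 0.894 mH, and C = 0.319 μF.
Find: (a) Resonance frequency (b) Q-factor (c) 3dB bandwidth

Step 1 — Resonance: ω₀ = 1/√(LC) = 1/√(0.000894·3.19e-07) = 5.922e+04 rad/s.
Step 2 — f₀ = ω₀/(2π) = 9424 Hz.
Step 3 — Parallel Q: Q = R/(ω₀L) = 331/(5.922e+04·0.000894) = 6.253.
Step 4 — Bandwidth: Δω = ω₀/Q = 9471 rad/s; BW = Δω/(2π) = 1507 Hz.

(a) f₀ = 9424 Hz  (b) Q = 6.253  (c) BW = 1507 Hz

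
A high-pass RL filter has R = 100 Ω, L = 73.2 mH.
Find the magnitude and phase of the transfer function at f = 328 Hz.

Step 1 — Angular frequency: ω = 2π·328 = 2061 rad/s.
Step 2 — Transfer function: H(jω) = jωL/(R + jωL).
Step 3 — Numerator jωL = j·150.9; denominator R + jωL = 100 + j150.9.
Step 4 — H = 0.6947 + j0.4605.
Step 5 — Magnitude: |H| = 0.8335 (-1.6 dB); phase: φ = 33.5°.

|H| = 0.8335 (-1.6 dB), φ = 33.5°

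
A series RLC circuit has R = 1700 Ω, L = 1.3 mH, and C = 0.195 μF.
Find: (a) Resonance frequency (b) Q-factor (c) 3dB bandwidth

Step 1 — Resonance: ω₀ = 1/√(LC) = 1/√(0.0013·1.95e-07) = 6.281e+04 rad/s.
Step 2 — f₀ = ω₀/(2π) = 9996 Hz.
Step 3 — Series Q: Q = ω₀L/R = 6.281e+04·0.0013/1700 = 0.04803.
Step 4 — Bandwidth: Δω = ω₀/Q = 1.308e+06 rad/s; BW = Δω/(2π) = 2.081e+05 Hz.

(a) f₀ = 9996 Hz  (b) Q = 0.04803  (c) BW = 2.081e+05 Hz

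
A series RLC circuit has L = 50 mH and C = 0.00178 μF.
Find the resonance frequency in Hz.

Step 1 — Resonance condition Im(Z)=0 gives ω₀ = 1/√(LC).
Step 2 — ω₀ = 1/√(0.05·1.78e-09) = 1.06e+05 rad/s.
Step 3 — f₀ = ω₀/(2π) = 1.687e+04 Hz.

f₀ = 1.687e+04 Hz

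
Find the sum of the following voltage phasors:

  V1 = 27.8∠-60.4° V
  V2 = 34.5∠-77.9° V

Step 1 — Convert each phasor to rectangular form:
  V1 = 27.8·(cos(-60.4°) + j·sin(-60.4°)) = 13.73 - j24.17 V
  V2 = 34.5·(cos(-77.9°) + j·sin(-77.9°)) = 7.232 - j33.73 V
Step 2 — Sum components: V_total = 20.96 - j57.91 V.
Step 3 — Convert to polar: |V_total| = 61.58 V, ∠V_total = -70.1°.

V_total = 61.58∠-70.1° V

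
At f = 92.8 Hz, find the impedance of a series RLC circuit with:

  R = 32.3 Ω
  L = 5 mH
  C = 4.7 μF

Step 1 — Angular frequency: ω = 2π·f = 2π·92.8 = 583.1 rad/s.
Step 2 — Component impedances:
  R: Z = R = 32.3 Ω
  L: Z = jωL = j·583.1·0.005 = 0 + j2.915 Ω
  C: Z = 1/(jωC) = -j/(ω·C) = 0 - j364.9 Ω
Step 3 — Series combination: Z_total = R + L + C = 32.3 - j362 Ω = 363.4∠-84.9° Ω.

Z = 32.3 - j362 Ω = 363.4∠-84.9° Ω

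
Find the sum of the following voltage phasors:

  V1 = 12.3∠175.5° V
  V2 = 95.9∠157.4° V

Step 1 — Convert each phasor to rectangular form:
  V1 = 12.3·(cos(175.5°) + j·sin(175.5°)) = -12.26 + j0.965 V
  V2 = 95.9·(cos(157.4°) + j·sin(157.4°)) = -88.54 + j36.85 V
Step 2 — Sum components: V_total = -100.8 + j37.82 V.
Step 3 — Convert to polar: |V_total| = 107.7 V, ∠V_total = 159.4°.

V_total = 107.7∠159.4° V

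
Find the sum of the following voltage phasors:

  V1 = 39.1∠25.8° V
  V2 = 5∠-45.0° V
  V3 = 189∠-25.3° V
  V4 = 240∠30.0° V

Step 1 — Convert each phasor to rectangular form:
  V1 = 39.1·(cos(25.8°) + j·sin(25.8°)) = 35.2 + j17.02 V
  V2 = 5·(cos(-45.0°) + j·sin(-45.0°)) = 3.536 - j3.536 V
  V3 = 189·(cos(-25.3°) + j·sin(-25.3°)) = 170.9 - j80.77 V
  V4 = 240·(cos(30.0°) + j·sin(30.0°)) = 207.8 + j120 V
Step 2 — Sum components: V_total = 417.5 + j52.71 V.
Step 3 — Convert to polar: |V_total| = 420.8 V, ∠V_total = 7.2°.

V_total = 420.8∠7.2° V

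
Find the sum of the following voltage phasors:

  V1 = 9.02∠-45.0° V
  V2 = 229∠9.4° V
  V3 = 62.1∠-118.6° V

Step 1 — Convert each phasor to rectangular form:
  V1 = 9.02·(cos(-45.0°) + j·sin(-45.0°)) = 6.378 - j6.378 V
  V2 = 229·(cos(9.4°) + j·sin(9.4°)) = 225.9 + j37.4 V
  V3 = 62.1·(cos(-118.6°) + j·sin(-118.6°)) = -29.73 - j54.52 V
Step 2 — Sum components: V_total = 202.6 - j23.5 V.
Step 3 — Convert to polar: |V_total| = 203.9 V, ∠V_total = -6.6°.

V_total = 203.9∠-6.6° V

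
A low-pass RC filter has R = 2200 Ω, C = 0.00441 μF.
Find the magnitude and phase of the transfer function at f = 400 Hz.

Step 1 — Angular frequency: ω = 2π·400 = 2513 rad/s.
Step 2 — Transfer function: H(jω) = 1/(1 + jωRC).
Step 3 — Denominator: 1 + jωRC = 1 + j·2513·2200·4.41e-09 = 1 + j0.02438.
Step 4 — H = 0.9994 - j0.02437.
Step 5 — Magnitude: |H| = 0.9997 (-0.0 dB); phase: φ = -1.4°.

|H| = 0.9997 (-0.0 dB), φ = -1.4°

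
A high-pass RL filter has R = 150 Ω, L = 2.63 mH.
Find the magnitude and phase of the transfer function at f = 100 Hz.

Step 1 — Angular frequency: ω = 2π·100 = 628.3 rad/s.
Step 2 — Transfer function: H(jω) = jωL/(R + jωL).
Step 3 — Numerator jωL = j·1.652; denominator R + jωL = 150 + j1.652.
Step 4 — H = 0.0001213 + j0.01102.
Step 5 — Magnitude: |H| = 0.01102 (-39.2 dB); phase: φ = 89.4°.

|H| = 0.01102 (-39.2 dB), φ = 89.4°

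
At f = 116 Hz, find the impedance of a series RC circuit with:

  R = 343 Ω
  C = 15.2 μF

Step 1 — Angular frequency: ω = 2π·f = 2π·116 = 728.8 rad/s.
Step 2 — Component impedances:
  R: Z = R = 343 Ω
  C: Z = 1/(jωC) = -j/(ω·C) = 0 - j90.26 Ω
Step 3 — Series combination: Z_total = R + C = 343 - j90.26 Ω = 354.7∠-14.7° Ω.

Z = 343 - j90.26 Ω = 354.7∠-14.7° Ω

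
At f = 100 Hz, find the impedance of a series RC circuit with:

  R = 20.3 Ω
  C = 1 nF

Step 1 — Angular frequency: ω = 2π·f = 2π·100 = 628.3 rad/s.
Step 2 — Component impedances:
  R: Z = R = 20.3 Ω
  C: Z = 1/(jωC) = -j/(ω·C) = 0 - j1.592e+06 Ω
Step 3 — Series combination: Z_total = R + C = 20.3 - j1.592e+06 Ω = 1.592e+06∠-90.0° Ω.

Z = 20.3 - j1.592e+06 Ω = 1.592e+06∠-90.0° Ω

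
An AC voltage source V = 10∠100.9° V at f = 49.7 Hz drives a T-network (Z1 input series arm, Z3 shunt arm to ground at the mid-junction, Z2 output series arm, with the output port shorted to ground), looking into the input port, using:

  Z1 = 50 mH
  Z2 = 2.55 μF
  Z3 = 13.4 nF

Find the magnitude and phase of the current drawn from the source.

Step 1 — Angular frequency: ω = 2π·f = 2π·49.7 = 312.3 rad/s.
Step 2 — Component impedances:
  Z1: Z = jωL = j·312.3·0.05 = 0 + j15.61 Ω
  Z2: Z = 1/(jωC) = -j/(ω·C) = 0 - j1256 Ω
  Z3: Z = 1/(jωC) = -j/(ω·C) = 0 - j2.39e+05 Ω
Step 3 — With the output port shorted to ground, the output series arm Z2 runs from the junction to ground; the shunt arm Z3 also runs from the junction to ground. They appear in parallel: Z3 || Z2 = 0 - j1249 Ω.
Step 4 — Series with input arm Z1: Z_in = Z1 + (Z3 || Z2) = 0 - j1234 Ω = 1234∠-90.0° Ω.
Step 5 — Source phasor: V = 10∠100.9° V = -1.891 + j9.82 V.
Step 6 — Ohm's law: I = V / Z_total = (-1.891 + j9.82) / (0 - j1234) = -0.00796 - j0.001533 A.
Step 7 — Convert to polar: |I| = 0.008106 A, ∠I = -169.1°.

I = 0.008106∠-169.1° A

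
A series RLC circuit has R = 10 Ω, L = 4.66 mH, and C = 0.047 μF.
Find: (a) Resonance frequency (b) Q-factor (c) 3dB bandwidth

Step 1 — Resonance: ω₀ = 1/√(LC) = 1/√(0.00466·4.7e-08) = 6.757e+04 rad/s.
Step 2 — f₀ = ω₀/(2π) = 1.075e+04 Hz.
Step 3 — Series Q: Q = ω₀L/R = 6.757e+04·0.00466/10 = 31.49.
Step 4 — Bandwidth: Δω = ω₀/Q = 2146 rad/s; BW = Δω/(2π) = 341.5 Hz.

(a) f₀ = 1.075e+04 Hz  (b) Q = 31.49  (c) BW = 341.5 Hz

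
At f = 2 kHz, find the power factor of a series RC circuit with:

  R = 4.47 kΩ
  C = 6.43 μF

Step 1 — Angular frequency: ω = 2π·f = 2π·2000 = 1.257e+04 rad/s.
Step 2 — Component impedances:
  R: Z = R = 4470 Ω
  C: Z = 1/(jωC) = -j/(ω·C) = 0 - j12.38 Ω
Step 3 — Series combination: Z_total = R + C = 4470 - j12.38 Ω = 4470∠-0.2° Ω.
Step 4 — Power factor: PF = cos(φ) = Re(Z)/|Z| = 4470/4470 = 1.
Step 5 — Type: Im(Z) = -12.38 ⇒ leading (phase φ = -0.2°).

PF = 1 (leading, φ = -0.2°)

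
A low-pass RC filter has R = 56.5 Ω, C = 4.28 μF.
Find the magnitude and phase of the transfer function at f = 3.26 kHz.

Step 1 — Angular frequency: ω = 2π·3260 = 2.048e+04 rad/s.
Step 2 — Transfer function: H(jω) = 1/(1 + jωRC).
Step 3 — Denominator: 1 + jωRC = 1 + j·2.048e+04·56.5·4.28e-06 = 1 + j4.953.
Step 4 — H = 0.03916 - j0.194.
Step 5 — Magnitude: |H| = 0.1979 (-14.1 dB); phase: φ = -78.6°.

|H| = 0.1979 (-14.1 dB), φ = -78.6°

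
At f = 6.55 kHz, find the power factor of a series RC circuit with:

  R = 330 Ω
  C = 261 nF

Step 1 — Angular frequency: ω = 2π·f = 2π·6550 = 4.115e+04 rad/s.
Step 2 — Component impedances:
  R: Z = R = 330 Ω
  C: Z = 1/(jωC) = -j/(ω·C) = 0 - j93.1 Ω
Step 3 — Series combination: Z_total = R + C = 330 - j93.1 Ω = 342.9∠-15.8° Ω.
Step 4 — Power factor: PF = cos(φ) = Re(Z)/|Z| = 330/342.9 = 0.9624.
Step 5 — Type: Im(Z) = -93.1 ⇒ leading (phase φ = -15.8°).

PF = 0.9624 (leading, φ = -15.8°)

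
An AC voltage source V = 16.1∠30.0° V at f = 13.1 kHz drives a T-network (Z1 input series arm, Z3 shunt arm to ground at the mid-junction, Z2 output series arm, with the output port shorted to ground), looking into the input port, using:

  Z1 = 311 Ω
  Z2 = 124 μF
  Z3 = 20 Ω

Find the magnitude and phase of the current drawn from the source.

Step 1 — Angular frequency: ω = 2π·f = 2π·1.31e+04 = 8.231e+04 rad/s.
Step 2 — Component impedances:
  Z1: Z = R = 311 Ω
  Z2: Z = 1/(jωC) = -j/(ω·C) = 0 - j0.09798 Ω
  Z3: Z = R = 20 Ω
Step 3 — With the output port shorted to ground, the output series arm Z2 runs from the junction to ground; the shunt arm Z3 also runs from the junction to ground. They appear in parallel: Z3 || Z2 = 0.00048 - j0.09798 Ω.
Step 4 — Series with input arm Z1: Z_in = Z1 + (Z3 || Z2) = 311 - j0.09798 Ω = 311∠-0.0° Ω.
Step 5 — Source phasor: V = 16.1∠30.0° V = 13.94 + j8.05 V.
Step 6 — Ohm's law: I = V / Z_total = (13.94 + j8.05) / (311 - j0.09798) = 0.04482 + j0.0259 A.
Step 7 — Convert to polar: |I| = 0.05177 A, ∠I = 30.0°.

I = 0.05177∠30.0° A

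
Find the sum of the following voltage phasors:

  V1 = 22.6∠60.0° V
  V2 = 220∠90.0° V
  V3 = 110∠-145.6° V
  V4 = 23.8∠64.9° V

Step 1 — Convert each phasor to rectangular form:
  V1 = 22.6·(cos(60.0°) + j·sin(60.0°)) = 11.3 + j19.57 V
  V2 = 220·(cos(90.0°) + j·sin(90.0°)) = 0 + j220 V
  V3 = 110·(cos(-145.6°) + j·sin(-145.6°)) = -90.76 - j62.15 V
  V4 = 23.8·(cos(64.9°) + j·sin(64.9°)) = 10.1 + j21.55 V
Step 2 — Sum components: V_total = -69.37 + j199 V.
Step 3 — Convert to polar: |V_total| = 210.7 V, ∠V_total = 109.2°.

V_total = 210.7∠109.2° V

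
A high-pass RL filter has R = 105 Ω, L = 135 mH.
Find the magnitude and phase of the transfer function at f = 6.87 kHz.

Step 1 — Angular frequency: ω = 2π·6870 = 4.317e+04 rad/s.
Step 2 — Transfer function: H(jω) = jωL/(R + jωL).
Step 3 — Numerator jωL = j·5827; denominator R + jωL = 105 + j5827.
Step 4 — H = 0.9997 + j0.01801.
Step 5 — Magnitude: |H| = 0.9998 (-0.0 dB); phase: φ = 1.0°.

|H| = 0.9998 (-0.0 dB), φ = 1.0°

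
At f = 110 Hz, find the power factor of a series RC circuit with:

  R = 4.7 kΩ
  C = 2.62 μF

Step 1 — Angular frequency: ω = 2π·f = 2π·110 = 691.2 rad/s.
Step 2 — Component impedances:
  R: Z = R = 4700 Ω
  C: Z = 1/(jωC) = -j/(ω·C) = 0 - j552.2 Ω
Step 3 — Series combination: Z_total = R + C = 4700 - j552.2 Ω = 4732∠-6.7° Ω.
Step 4 — Power factor: PF = cos(φ) = Re(Z)/|Z| = 4700/4732 = 0.9932.
Step 5 — Type: Im(Z) = -552.2 ⇒ leading (phase φ = -6.7°).

PF = 0.9932 (leading, φ = -6.7°)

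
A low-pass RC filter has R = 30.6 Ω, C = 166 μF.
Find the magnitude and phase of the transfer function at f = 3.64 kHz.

Step 1 — Angular frequency: ω = 2π·3640 = 2.287e+04 rad/s.
Step 2 — Transfer function: H(jω) = 1/(1 + jωRC).
Step 3 — Denominator: 1 + jωRC = 1 + j·2.287e+04·30.6·0.000166 = 1 + j116.2.
Step 4 — H = 7.409e-05 - j0.008607.
Step 5 — Magnitude: |H| = 0.008607 (-41.3 dB); phase: φ = -89.5°.

|H| = 0.008607 (-41.3 dB), φ = -89.5°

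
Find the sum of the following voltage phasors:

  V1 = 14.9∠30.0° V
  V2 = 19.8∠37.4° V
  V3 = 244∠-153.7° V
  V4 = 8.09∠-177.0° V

Step 1 — Convert each phasor to rectangular form:
  V1 = 14.9·(cos(30.0°) + j·sin(30.0°)) = 12.9 + j7.45 V
  V2 = 19.8·(cos(37.4°) + j·sin(37.4°)) = 15.73 + j12.03 V
  V3 = 244·(cos(-153.7°) + j·sin(-153.7°)) = -218.7 - j108.1 V
  V4 = 8.09·(cos(-177.0°) + j·sin(-177.0°)) = -8.079 - j0.4234 V
Step 2 — Sum components: V_total = -198.2 - j89.06 V.
Step 3 — Convert to polar: |V_total| = 217.3 V, ∠V_total = -155.8°.

V_total = 217.3∠-155.8° V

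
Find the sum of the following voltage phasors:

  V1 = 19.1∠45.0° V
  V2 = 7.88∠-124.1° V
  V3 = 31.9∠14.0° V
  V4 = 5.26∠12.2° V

Step 1 — Convert each phasor to rectangular form:
  V1 = 19.1·(cos(45.0°) + j·sin(45.0°)) = 13.51 + j13.51 V
  V2 = 7.88·(cos(-124.1°) + j·sin(-124.1°)) = -4.418 - j6.525 V
  V3 = 31.9·(cos(14.0°) + j·sin(14.0°)) = 30.95 + j7.717 V
  V4 = 5.26·(cos(12.2°) + j·sin(12.2°)) = 5.141 + j1.112 V
Step 2 — Sum components: V_total = 45.18 + j15.81 V.
Step 3 — Convert to polar: |V_total| = 47.87 V, ∠V_total = 19.3°.

V_total = 47.87∠19.3° V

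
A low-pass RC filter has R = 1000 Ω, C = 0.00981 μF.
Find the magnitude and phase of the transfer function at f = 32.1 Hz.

Step 1 — Angular frequency: ω = 2π·32.1 = 201.7 rad/s.
Step 2 — Transfer function: H(jω) = 1/(1 + jωRC).
Step 3 — Denominator: 1 + jωRC = 1 + j·201.7·1000·9.81e-09 = 1 + j0.001979.
Step 4 — H = 1 - j0.001979.
Step 5 — Magnitude: |H| = 1 (-0.0 dB); phase: φ = -0.1°.

|H| = 1 (-0.0 dB), φ = -0.1°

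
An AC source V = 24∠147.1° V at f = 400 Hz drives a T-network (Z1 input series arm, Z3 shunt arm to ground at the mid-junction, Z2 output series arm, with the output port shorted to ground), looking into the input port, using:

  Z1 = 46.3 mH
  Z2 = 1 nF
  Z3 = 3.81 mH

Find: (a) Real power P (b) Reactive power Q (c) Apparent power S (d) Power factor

Step 1 — Angular frequency: ω = 2π·f = 2π·400 = 2513 rad/s.
Step 2 — Component impedances:
  Z1: Z = jωL = j·2513·0.0463 = 0 + j116.4 Ω
  Z2: Z = 1/(jωC) = -j/(ω·C) = 0 - j3.979e+05 Ω
  Z3: Z = jωL = j·2513·0.00381 = 0 + j9.576 Ω
Step 3 — With the output port shorted to ground, the output series arm Z2 runs from the junction to ground; the shunt arm Z3 also runs from the junction to ground. They appear in parallel: Z3 || Z2 = 0 + j9.576 Ω.
Step 4 — Series with input arm Z1: Z_in = Z1 + (Z3 || Z2) = 0 + j125.9 Ω = 125.9∠90.0° Ω.
Step 5 — Source phasor: V = 24∠147.1° V = -20.15 + j13.04 V.
Step 6 — Current: I = V / Z = 0.1035 + j0.16 A = 0.1906∠57.1° A.
Step 7 — Complex power: S = V·I* = 0 + j4.574 VA.
Step 8 — Real power: P = Re(S) = 0 W.
Step 9 — Reactive power: Q = Im(S) = 4.574 VAR.
Step 10 — Apparent power: |S| = 4.574 VA.
Step 11 — Power factor: PF = P/|S| = 0 (lagging).

(a) P = 0 W  (b) Q = 4.574 VAR  (c) S = 4.574 VA  (d) PF = 0 (lagging)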